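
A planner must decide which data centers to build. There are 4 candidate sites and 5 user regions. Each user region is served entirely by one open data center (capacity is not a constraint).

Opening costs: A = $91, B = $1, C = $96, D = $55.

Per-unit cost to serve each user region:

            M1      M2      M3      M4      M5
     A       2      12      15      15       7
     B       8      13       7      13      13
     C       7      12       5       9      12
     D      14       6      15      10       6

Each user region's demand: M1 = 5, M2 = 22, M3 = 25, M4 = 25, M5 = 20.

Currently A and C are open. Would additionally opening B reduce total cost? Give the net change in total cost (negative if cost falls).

Current service cost with {A, C}: 764.
Adding B: each user region re-picks its cheapest; new service cost 764, saving 0.
Extra fixed cost: 1. Net change = 1 − 0 = 1.
(Totals: 951 → 952.)

No — net change +1 (cost rises by 1).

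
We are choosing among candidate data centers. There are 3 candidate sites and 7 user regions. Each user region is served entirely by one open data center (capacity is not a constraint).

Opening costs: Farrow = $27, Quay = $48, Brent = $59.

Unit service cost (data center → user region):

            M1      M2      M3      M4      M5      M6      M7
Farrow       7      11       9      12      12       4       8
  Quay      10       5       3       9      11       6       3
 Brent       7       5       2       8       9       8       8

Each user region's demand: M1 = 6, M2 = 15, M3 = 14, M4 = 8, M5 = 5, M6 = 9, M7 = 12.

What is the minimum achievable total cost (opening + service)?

Minimum total cost: 433

For any fixed open set, each user region goes to its cheapest open site; total = fixed + service.
{Farrow, Quay}: M1→Farrow 7·6=42, M2→Quay 5·15=75, M3→Quay 3·14=42, M4→Quay 9·8=72, M5→Quay 11·5=55, M6→Farrow 4·9=36, M7→Quay 3·12=36. Service 358; fixed 75; total 433.
{Quay}: M1→Quay 10·6=60, M2→Quay 5·15=75, M3→Quay 3·14=42, M4→Quay 9·8=72, M5→Quay 11·5=55, M6→Quay 6·9=54, M7→Quay 3·12=36. Service 394; fixed 48; total 442.
{Quay, Brent}: service 344 + fixed 107 = 451
{Farrow, Quay, Brent}: service 326 + fixed 134 = 460
No other subset beats 433.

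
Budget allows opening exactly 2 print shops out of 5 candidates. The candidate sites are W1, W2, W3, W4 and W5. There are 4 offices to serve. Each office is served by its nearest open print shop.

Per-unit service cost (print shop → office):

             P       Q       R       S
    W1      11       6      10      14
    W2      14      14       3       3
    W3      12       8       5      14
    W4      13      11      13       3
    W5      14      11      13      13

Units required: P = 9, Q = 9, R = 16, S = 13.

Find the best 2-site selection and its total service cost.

Choose W1 and W2; total service cost 240.

With exactly 2 open, each office uses its cheapest among the chosen.
{W1, W2}: P→W1 11·9=99, Q→W1 6·9=54, R→W2 3·16=48, S→W2 3·13=39. Service cost 240.
{W2, W3}: service cost 267
{W3, W4}: service cost 299
Among all 10 size-2 choices, {W1, W2} is lowest.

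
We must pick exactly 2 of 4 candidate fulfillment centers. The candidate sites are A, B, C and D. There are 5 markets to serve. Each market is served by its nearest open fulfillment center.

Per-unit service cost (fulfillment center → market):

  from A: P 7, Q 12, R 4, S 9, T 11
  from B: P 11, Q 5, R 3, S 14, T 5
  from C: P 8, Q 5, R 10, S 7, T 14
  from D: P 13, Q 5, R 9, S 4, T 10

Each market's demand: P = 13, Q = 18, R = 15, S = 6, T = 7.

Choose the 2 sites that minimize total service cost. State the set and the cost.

With exactly 2 open, each market uses its cheapest among the chosen.
{A, B}: P→A 7·13=91, Q→B 5·18=90, R→B 3·15=45, S→A 9·6=54, T→B 5·7=35. Service cost 315.
{B, C}: service cost 316
{A, D}: service cost 335
Among all 6 size-2 choices, {A, B} is lowest.

Choose A and B; total service cost 315.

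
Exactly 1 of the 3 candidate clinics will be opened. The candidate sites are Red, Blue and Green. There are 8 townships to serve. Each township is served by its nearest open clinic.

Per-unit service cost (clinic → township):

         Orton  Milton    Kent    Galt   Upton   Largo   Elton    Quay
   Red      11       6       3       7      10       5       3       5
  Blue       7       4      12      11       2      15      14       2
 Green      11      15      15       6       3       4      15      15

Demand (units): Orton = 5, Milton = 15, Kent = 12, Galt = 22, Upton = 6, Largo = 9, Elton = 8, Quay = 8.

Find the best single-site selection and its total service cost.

Choose Red only; total service cost 504.

With exactly 1 open, each township uses its cheapest among the chosen.
{Red}: Orton→Red 11·5=55, Milton→Red 6·15=90, Kent→Red 3·12=36, Galt→Red 7·22=154, Upton→Red 10·6=60, Largo→Red 5·9=45, Elton→Red 3·8=24, Quay→Red 5·8=40. Service cost 504.
{Blue}: service cost 756
{Green}: service cost 886
Among all 3 size-1 choices, {Red} is lowest.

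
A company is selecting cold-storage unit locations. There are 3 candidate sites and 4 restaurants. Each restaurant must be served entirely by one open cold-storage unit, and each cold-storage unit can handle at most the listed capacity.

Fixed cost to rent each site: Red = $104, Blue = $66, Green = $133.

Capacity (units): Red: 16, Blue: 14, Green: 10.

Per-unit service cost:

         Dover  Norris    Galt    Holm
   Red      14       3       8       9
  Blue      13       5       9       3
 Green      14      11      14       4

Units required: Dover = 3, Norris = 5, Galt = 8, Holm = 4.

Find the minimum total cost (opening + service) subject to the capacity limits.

Open {Red, Blue}: Dover→Blue 13·3=39, Norris→Red 3·5=15, Galt→Red 8·8=64, Holm→Blue 3·4=12.
Loads: Red carries 13/16, Blue carries 7/14. Service 130; fixed 170; total 300.
Next best feasible plan costs 303.

Minimum total cost: 300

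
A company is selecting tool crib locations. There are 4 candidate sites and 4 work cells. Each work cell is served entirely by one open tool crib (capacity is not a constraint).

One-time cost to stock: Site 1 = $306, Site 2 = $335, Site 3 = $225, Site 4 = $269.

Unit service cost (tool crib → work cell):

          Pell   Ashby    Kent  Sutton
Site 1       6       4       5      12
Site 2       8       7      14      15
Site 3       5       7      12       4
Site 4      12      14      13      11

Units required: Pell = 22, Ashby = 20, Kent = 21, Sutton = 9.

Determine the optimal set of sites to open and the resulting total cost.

Open Site 1 only; minimum total cost 731.

For any fixed open set, each work cell goes to its cheapest open site; total = fixed + service.
{Site 1}: Pell→Site 1 6·22=132, Ashby→Site 1 4·20=80, Kent→Site 1 5·21=105, Sutton→Site 1 12·9=108. Service 425; fixed 306; total 731.
{Site 3}: service 538 + fixed 225 = 763
{Site 1, Site 3}: service 331 + fixed 531 = 862
{Site 1, Site 2, Site 3, Site 4}: service 331 + fixed 1135 = 1466
No other subset beats 731.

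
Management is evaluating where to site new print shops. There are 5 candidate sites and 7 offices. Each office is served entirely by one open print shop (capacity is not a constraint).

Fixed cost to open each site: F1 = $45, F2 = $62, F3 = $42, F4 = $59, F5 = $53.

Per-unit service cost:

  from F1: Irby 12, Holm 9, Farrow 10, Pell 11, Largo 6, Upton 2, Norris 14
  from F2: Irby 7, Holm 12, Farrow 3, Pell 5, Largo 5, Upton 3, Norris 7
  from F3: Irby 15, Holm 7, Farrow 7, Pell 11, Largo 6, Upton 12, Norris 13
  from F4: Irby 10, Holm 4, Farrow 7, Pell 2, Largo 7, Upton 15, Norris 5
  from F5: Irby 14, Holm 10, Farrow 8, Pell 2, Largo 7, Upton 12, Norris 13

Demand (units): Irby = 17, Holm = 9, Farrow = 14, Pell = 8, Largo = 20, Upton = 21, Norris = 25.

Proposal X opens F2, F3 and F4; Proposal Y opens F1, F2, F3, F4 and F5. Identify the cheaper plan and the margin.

Proposal X is cheaper by 77.

Proposal X: {F2, F3, F4}: Irby→F2 7·17=119, Holm→F4 4·9=36, Farrow→F2 3·14=42, Pell→F4 2·8=16, Largo→F2 5·20=100, Upton→F2 3·21=63, Norris→F4 5·25=125. Service 501; fixed 163; total 664.
Proposal Y: {F1, F2, F3, F4, F5}: Irby→F2 7·17=119, Holm→F4 4·9=36, Farrow→F2 3·14=42, Pell→F4 2·8=16, Largo→F2 5·20=100, Upton→F1 2·21=42, Norris→F4 5·25=125. Service 480; fixed 261; total 741.
Difference: |664 − 741| = 77.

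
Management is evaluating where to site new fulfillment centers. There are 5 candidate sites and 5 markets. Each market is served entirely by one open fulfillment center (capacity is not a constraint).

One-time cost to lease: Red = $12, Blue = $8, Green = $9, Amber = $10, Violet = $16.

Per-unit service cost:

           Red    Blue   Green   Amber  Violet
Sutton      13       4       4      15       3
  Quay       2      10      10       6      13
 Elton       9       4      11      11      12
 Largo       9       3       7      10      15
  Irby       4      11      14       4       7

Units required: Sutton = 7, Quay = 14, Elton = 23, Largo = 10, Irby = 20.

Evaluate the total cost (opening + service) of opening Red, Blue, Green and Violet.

Total cost: 296

Each market is assigned to its cheapest site among the open ones.
{Red, Blue, Green, Violet}: Sutton→Violet 3·7=21, Quay→Red 2·14=28, Elton→Blue 4·23=92, Largo→Blue 3·10=30, Irby→Red 4·20=80. Service 251; fixed 45; total 296.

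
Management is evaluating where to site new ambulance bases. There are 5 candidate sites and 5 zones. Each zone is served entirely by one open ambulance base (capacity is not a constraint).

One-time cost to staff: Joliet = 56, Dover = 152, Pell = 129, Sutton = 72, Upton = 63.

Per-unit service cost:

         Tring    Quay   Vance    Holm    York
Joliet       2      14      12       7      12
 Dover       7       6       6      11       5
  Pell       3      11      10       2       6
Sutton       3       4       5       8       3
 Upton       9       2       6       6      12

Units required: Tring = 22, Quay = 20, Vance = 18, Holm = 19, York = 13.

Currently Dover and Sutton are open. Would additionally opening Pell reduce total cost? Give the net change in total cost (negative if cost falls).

Current service cost with {Dover, Sutton}: 427.
Adding Pell: each zone re-picks its cheapest; new service cost 313, saving 114.
Extra fixed cost: 129. Net change = 129 − 114 = 15.
(Totals: 651 → 666.)

No — net change +15 (cost rises by 15).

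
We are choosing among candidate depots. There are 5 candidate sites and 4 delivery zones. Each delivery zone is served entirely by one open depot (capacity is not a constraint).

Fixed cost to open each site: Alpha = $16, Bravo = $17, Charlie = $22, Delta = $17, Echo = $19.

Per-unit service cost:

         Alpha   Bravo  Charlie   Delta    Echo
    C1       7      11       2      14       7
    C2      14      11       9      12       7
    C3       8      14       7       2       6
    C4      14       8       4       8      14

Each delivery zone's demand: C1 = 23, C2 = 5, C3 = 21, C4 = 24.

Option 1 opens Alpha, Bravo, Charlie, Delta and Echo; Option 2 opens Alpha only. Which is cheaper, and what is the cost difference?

Option 1: {Alpha, Bravo, Charlie, Delta, Echo}: C1→Charlie 2·23=46, C2→Echo 7·5=35, C3→Delta 2·21=42, C4→Charlie 4·24=96. Service 219; fixed 91; total 310.
Option 2: {Alpha}: C1→Alpha 7·23=161, C2→Alpha 14·5=70, C3→Alpha 8·21=168, C4→Alpha 14·24=336. Service 735; fixed 16; total 751.
Difference: |310 − 751| = 441.

Option 1 is cheaper by 441.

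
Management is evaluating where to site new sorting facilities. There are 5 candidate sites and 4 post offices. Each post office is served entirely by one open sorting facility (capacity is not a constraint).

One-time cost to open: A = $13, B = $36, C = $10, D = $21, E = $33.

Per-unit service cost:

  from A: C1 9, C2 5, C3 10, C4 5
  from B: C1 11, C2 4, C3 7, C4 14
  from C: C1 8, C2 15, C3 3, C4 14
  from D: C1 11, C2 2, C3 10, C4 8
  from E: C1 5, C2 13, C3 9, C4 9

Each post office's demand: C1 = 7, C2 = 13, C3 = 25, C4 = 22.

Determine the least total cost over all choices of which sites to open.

Minimum total cost: 311

For any fixed open set, each post office goes to its cheapest open site; total = fixed + service.
{A, C, D}: C1→C 8·7=56, C2→D 2·13=26, C3→C 3·25=75, C4→A 5·22=110. Service 267; fixed 44; total 311.
{A, C, D, E}: service 246 + fixed 77 = 323
{A, C}: service 306 + fixed 23 = 329
{A, B, C, D, E}: service 246 + fixed 113 = 359
No other subset beats 311.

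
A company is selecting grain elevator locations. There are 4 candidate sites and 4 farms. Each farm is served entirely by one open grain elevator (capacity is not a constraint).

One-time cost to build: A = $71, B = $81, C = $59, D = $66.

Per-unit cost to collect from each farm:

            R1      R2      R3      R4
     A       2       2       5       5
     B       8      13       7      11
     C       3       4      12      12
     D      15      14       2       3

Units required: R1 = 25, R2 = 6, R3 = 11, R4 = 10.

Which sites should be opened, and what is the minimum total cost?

For any fixed open set, each farm goes to its cheapest open site; total = fixed + service.
{A}: R1→A 2·25=50, R2→A 2·6=12, R3→A 5·11=55, R4→A 5·10=50. Service 167; fixed 71; total 238.
{A, D}: service 114 + fixed 137 = 251
{C, D}: R1→C 3·25=75, R2→C 4·6=24, R3→D 2·11=22, R4→D 3·10=30. Service 151; fixed 125; total 276.
{A, B, C, D}: service 114 + fixed 277 = 391
No other subset beats 238.

Open A only; minimum total cost 238.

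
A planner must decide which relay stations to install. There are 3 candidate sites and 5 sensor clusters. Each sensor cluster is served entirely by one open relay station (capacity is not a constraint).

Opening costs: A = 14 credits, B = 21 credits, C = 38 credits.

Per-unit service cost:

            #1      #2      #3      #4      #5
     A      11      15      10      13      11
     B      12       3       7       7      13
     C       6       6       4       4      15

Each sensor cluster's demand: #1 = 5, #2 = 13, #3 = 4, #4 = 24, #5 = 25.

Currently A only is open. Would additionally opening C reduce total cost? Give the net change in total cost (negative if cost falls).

Yes — net change −344 (cost falls by 344).

Current service cost with {A}: 877.
Adding C: each sensor cluster re-picks its cheapest; new service cost 495, saving 382.
Extra fixed cost: 38. Net change = 38 − 382 = -344.
(Totals: 891 → 547.)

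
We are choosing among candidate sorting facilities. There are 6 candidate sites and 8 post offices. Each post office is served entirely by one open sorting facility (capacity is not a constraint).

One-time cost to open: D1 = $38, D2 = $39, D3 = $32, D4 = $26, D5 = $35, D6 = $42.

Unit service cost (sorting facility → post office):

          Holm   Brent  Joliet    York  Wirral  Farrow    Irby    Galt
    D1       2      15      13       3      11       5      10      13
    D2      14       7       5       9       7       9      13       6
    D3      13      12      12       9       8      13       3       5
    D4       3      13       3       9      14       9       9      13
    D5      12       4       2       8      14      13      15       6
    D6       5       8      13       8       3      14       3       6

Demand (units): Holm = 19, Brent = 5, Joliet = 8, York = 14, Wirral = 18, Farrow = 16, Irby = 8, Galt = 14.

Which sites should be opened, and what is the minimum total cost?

For any fixed open set, each post office goes to its cheapest open site; total = fixed + service.
{D1, D5, D6}: Holm→D1 2·19=38, Brent→D5 4·5=20, Joliet→D5 2·8=16, York→D1 3·14=42, Wirral→D6 3·18=54, Farrow→D1 5·16=80, Irby→D6 3·8=24, Galt→D5 6·14=84. Service 358; fixed 115; total 473.
{D1, D3, D5, D6}: service 344 + fixed 147 = 491
{D1, D4, D6}: service 386 + fixed 106 = 492
{D1, D2, D3, D4, D5, D6}: Holm→D1 2·19=38, Brent→D5 4·5=20, Joliet→D5 2·8=16, York→D1 3·14=42, Wirral→D6 3·18=54, Farrow→D1 5·16=80, Irby→D3 3·8=24, Galt→D3 5·14=70. Service 344; fixed 212; total 556.
No other subset beats 473.

Open D1, D5 and D6; minimum total cost 473.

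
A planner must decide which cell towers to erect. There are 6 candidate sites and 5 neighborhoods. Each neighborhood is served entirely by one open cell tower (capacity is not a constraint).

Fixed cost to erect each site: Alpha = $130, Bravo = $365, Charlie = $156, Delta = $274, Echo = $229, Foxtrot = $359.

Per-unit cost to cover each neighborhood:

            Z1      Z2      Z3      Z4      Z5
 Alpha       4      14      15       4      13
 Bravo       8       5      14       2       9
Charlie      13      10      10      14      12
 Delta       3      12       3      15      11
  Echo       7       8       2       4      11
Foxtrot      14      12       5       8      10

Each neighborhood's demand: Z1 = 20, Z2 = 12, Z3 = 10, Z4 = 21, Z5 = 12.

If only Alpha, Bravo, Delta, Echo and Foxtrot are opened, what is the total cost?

Total cost: 1647

Each neighborhood is assigned to its cheapest site among the open ones.
{Alpha, Bravo, Delta, Echo, Foxtrot}: Z1→Delta 3·20=60, Z2→Bravo 5·12=60, Z3→Echo 2·10=20, Z4→Bravo 2·21=42, Z5→Bravo 9·12=108. Service 290; fixed 1357; total 1647.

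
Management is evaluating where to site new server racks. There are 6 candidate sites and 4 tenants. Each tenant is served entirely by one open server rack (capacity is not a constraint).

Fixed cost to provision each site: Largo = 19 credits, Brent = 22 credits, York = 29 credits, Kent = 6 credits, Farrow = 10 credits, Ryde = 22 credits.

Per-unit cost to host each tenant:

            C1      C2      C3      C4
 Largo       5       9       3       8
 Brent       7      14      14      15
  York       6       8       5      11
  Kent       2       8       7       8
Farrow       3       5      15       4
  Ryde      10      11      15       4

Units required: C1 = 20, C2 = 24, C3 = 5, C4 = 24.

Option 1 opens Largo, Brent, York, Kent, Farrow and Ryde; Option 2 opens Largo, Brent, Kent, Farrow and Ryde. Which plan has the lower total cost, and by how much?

Option 1: {Largo, Brent, York, Kent, Farrow, Ryde}: C1→Kent 2·20=40, C2→Farrow 5·24=120, C3→Largo 3·5=15, C4→Farrow 4·24=96. Service 271; fixed 108; total 379.
Option 2: {Largo, Brent, Kent, Farrow, Ryde}: C1→Kent 2·20=40, C2→Farrow 5·24=120, C3→Largo 3·5=15, C4→Farrow 4·24=96. Service 271; fixed 79; total 350.
Difference: |379 − 350| = 29.

Option 2 is cheaper by 29.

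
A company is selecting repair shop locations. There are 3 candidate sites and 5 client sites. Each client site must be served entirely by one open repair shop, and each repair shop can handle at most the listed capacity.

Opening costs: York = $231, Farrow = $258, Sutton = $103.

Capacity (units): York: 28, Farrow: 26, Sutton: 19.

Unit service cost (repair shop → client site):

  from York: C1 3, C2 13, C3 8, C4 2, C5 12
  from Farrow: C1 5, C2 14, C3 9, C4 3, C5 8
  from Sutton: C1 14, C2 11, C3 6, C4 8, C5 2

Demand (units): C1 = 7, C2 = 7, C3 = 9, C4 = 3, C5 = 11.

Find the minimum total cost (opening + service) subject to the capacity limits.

Minimum total cost: 532

Open {York, Sutton}: C1→York 3·7=21, C2→Sutton 11·7=77, C3→York 8·9=72, C4→York 2·3=6, C5→Sutton 2·11=22.
Loads: York carries 19/28, Sutton carries 18/19. Service 198; fixed 334; total 532.
Next best feasible plan costs 546.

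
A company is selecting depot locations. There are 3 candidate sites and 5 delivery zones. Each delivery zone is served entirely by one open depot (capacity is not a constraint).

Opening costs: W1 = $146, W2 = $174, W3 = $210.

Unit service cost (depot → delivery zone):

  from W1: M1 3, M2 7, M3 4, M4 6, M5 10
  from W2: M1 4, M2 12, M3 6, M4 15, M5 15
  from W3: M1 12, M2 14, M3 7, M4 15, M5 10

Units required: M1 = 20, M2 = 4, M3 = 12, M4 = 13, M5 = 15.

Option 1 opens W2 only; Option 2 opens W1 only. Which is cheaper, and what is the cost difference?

Option 1: {W2}: M1→W2 4·20=80, M2→W2 12·4=48, M3→W2 6·12=72, M4→W2 15·13=195, M5→W2 15·15=225. Service 620; fixed 174; total 794.
Option 2: {W1}: M1→W1 3·20=60, M2→W1 7·4=28, M3→W1 4·12=48, M4→W1 6·13=78, M5→W1 10·15=150. Service 364; fixed 146; total 510.
Difference: |794 − 510| = 284.

Option 2 is cheaper by 284.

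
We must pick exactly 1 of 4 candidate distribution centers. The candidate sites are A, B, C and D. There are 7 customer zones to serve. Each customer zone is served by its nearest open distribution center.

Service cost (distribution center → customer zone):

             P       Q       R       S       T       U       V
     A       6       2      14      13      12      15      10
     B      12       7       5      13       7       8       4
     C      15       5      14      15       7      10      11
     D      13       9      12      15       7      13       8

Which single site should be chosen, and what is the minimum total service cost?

With exactly 1 open, each customer zone uses its cheapest among the chosen.
{B}: P→B 12, Q→B 7, R→B 5, S→B 13, T→B 7, U→B 8, V→B 4. Service cost 56.
{A}: service cost 72
{C}: service cost 77
Among all 4 size-1 choices, {B} is lowest.

Choose B only; total service cost 56.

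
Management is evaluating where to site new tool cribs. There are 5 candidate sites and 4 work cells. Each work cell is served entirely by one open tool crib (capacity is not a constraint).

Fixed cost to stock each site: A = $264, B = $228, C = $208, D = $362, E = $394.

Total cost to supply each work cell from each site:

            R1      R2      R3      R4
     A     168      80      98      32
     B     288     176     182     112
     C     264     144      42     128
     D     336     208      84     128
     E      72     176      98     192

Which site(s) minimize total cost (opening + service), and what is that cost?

For any fixed open set, each work cell goes to its cheapest open site; total = fixed + service.
{A}: R1→A 168, R2→A 80, R3→A 98, R4→A 32. Service 378; fixed 264; total 642.
{C}: service 578 + fixed 208 = 786
{A, C}: service 322 + fixed 472 = 794
{A, B, C, D, E}: service 226 + fixed 1456 = 1682
No other subset beats 642.

Open A only; minimum total cost 642.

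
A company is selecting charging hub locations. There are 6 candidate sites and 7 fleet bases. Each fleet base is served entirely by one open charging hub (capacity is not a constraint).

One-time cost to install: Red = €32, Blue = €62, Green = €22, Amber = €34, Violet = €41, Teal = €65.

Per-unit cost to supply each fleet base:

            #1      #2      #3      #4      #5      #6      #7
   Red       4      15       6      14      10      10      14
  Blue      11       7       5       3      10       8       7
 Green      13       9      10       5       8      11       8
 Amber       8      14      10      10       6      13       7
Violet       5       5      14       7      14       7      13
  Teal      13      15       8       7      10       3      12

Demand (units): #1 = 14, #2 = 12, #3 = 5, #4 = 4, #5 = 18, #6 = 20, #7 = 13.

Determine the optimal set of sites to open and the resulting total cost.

Open Amber, Violet and Teal; minimum total cost 597.

For any fixed open set, each fleet base goes to its cheapest open site; total = fixed + service.
{Amber, Violet, Teal}: #1→Violet 5·14=70, #2→Violet 5·12=60, #3→Teal 8·5=40, #4→Violet 7·4=28, #5→Amber 6·18=108, #6→Teal 3·20=60, #7→Amber 7·13=91. Service 457; fixed 140; total 597.
{Red, Amber, Violet, Teal}: service 433 + fixed 172 = 605
{Green, Amber, Violet, Teal}: #1→Violet 5·14=70, #2→Violet 5·12=60, #3→Teal 8·5=40, #4→Green 5·4=20, #5→Amber 6·18=108, #6→Teal 3·20=60, #7→Amber 7·13=91. Service 449; fixed 162; total 611.
{Red, Blue, Green, Amber, Violet, Teal}: service 412 + fixed 256 = 668
No other subset beats 597.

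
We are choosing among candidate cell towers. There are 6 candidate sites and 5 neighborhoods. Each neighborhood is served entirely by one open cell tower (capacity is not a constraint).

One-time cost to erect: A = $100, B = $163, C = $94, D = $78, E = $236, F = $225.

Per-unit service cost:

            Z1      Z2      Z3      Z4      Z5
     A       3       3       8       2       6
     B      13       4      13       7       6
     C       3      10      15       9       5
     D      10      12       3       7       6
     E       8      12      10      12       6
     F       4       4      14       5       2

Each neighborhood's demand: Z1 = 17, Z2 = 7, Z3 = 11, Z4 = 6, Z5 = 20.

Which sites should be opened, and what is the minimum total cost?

Open A only; minimum total cost 392.

For any fixed open set, each neighborhood goes to its cheapest open site; total = fixed + service.
{A}: Z1→A 3·17=51, Z2→A 3·7=21, Z3→A 8·11=88, Z4→A 2·6=12, Z5→A 6·20=120. Service 292; fixed 100; total 392.
{A, D}: service 237 + fixed 178 = 415
{A, C}: Z1→A 3·17=51, Z2→A 3·7=21, Z3→A 8·11=88, Z4→A 2·6=12, Z5→C 5·20=100. Service 272; fixed 194; total 466.
{A, B, C, D, E, F}: Z1→A 3·17=51, Z2→A 3·7=21, Z3→D 3·11=33, Z4→A 2·6=12, Z5→F 2·20=40. Service 157; fixed 896; total 1053.
No other subset beats 392.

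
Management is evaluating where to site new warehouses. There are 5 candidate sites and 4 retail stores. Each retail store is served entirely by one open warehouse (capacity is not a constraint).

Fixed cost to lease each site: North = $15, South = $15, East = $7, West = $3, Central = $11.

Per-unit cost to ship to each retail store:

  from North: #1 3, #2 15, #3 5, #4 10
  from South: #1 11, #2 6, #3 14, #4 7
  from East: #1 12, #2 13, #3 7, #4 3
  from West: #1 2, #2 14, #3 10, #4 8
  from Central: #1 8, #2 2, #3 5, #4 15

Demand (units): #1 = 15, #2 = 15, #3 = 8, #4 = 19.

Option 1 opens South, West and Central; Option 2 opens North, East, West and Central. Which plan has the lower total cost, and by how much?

Option 1: {South, West, Central}: #1→West 2·15=30, #2→Central 2·15=30, #3→Central 5·8=40, #4→South 7·19=133. Service 233; fixed 29; total 262.
Option 2: {North, East, West, Central}: #1→West 2·15=30, #2→Central 2·15=30, #3→North 5·8=40, #4→East 3·19=57. Service 157; fixed 36; total 193.
Difference: |262 − 193| = 69.

Option 2 is cheaper by 69.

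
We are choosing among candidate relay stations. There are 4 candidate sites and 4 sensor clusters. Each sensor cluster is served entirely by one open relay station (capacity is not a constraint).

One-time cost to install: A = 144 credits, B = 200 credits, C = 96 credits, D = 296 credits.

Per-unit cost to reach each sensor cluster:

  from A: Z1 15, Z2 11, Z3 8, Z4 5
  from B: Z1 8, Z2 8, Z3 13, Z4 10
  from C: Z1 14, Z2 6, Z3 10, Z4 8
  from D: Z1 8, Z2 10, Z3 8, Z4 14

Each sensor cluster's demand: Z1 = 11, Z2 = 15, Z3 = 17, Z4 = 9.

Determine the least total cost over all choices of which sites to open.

For any fixed open set, each sensor cluster goes to its cheapest open site; total = fixed + service.
{C}: Z1→C 14·11=154, Z2→C 6·15=90, Z3→C 10·17=170, Z4→C 8·9=72. Service 486; fixed 96; total 582.
{A}: Z1→A 15·11=165, Z2→A 11·15=165, Z3→A 8·17=136, Z4→A 5·9=45. Service 511; fixed 144; total 655.
{A, C}: service 425 + fixed 240 = 665
{A, B, C, D}: Z1→B 8·11=88, Z2→C 6·15=90, Z3→A 8·17=136, Z4→A 5·9=45. Service 359; fixed 736; total 1095.
No other subset beats 582.

Minimum total cost: 582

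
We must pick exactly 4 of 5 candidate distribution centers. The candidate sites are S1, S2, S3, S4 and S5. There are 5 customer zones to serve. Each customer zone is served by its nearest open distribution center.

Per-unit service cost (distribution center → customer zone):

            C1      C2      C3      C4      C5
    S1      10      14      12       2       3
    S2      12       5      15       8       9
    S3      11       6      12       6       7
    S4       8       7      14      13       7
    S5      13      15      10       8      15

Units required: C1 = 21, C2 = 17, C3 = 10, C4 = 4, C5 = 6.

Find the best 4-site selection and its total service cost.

With exactly 4 open, each customer zone uses its cheapest among the chosen.
{S1, S2, S4, S5}: C1→S4 8·21=168, C2→S2 5·17=85, C3→S5 10·10=100, C4→S1 2·4=8, C5→S1 3·6=18. Service cost 379.
{S1, S3, S4, S5}: service cost 396
{S1, S2, S3, S4}: service cost 399
Among all 5 size-4 choices, {S1, S2, S4, S5} is lowest.

Choose S1, S2, S4 and S5; total service cost 379.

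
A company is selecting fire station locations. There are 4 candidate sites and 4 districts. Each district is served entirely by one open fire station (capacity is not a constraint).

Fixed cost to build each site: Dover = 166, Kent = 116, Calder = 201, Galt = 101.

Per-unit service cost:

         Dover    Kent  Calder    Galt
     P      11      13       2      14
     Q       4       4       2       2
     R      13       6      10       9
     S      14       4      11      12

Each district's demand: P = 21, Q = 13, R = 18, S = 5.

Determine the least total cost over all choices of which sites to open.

Minimum total cost: 504

For any fixed open set, each district goes to its cheapest open site; total = fixed + service.
{Calder}: P→Calder 2·21=42, Q→Calder 2·13=26, R→Calder 10·18=180, S→Calder 11·5=55. Service 303; fixed 201; total 504.
{Kent, Calder}: P→Calder 2·21=42, Q→Calder 2·13=26, R→Kent 6·18=108, S→Kent 4·5=20. Service 196; fixed 317; total 513.
{Kent}: service 453 + fixed 116 = 569
{Dover, Kent, Calder, Galt}: service 196 + fixed 584 = 780
(All 15 nonempty subsets were checked; Calder only is lowest.)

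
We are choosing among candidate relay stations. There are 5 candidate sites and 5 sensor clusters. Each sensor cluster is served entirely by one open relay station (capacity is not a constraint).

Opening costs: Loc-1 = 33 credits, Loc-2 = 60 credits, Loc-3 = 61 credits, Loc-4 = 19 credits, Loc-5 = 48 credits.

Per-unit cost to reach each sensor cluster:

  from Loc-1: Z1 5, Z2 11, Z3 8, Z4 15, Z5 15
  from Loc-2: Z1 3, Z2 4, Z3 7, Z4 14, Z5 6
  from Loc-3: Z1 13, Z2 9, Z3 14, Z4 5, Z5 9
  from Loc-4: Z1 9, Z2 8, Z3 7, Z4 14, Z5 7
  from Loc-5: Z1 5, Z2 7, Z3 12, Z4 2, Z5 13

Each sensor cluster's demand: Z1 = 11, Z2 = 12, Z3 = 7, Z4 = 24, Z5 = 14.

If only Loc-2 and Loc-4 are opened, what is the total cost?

Total cost: 629

Each sensor cluster is assigned to its cheapest site among the open ones.
{Loc-2, Loc-4}: Z1→Loc-2 3·11=33, Z2→Loc-2 4·12=48, Z3→Loc-2 7·7=49, Z4→Loc-2 14·24=336, Z5→Loc-2 6·14=84. Service 550; fixed 79; total 629.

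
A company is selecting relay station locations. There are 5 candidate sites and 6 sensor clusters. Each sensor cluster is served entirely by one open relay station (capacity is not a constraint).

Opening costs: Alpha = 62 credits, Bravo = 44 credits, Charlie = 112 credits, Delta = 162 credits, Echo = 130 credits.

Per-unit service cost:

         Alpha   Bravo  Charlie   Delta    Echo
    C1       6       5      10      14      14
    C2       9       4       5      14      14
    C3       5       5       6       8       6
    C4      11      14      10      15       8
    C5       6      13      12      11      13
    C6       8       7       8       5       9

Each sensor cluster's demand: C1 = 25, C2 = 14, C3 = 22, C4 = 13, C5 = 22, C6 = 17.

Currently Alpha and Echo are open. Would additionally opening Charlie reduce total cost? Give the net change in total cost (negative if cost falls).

Current service cost with {Alpha, Echo}: 758.
Adding Charlie: each sensor cluster re-picks its cheapest; new service cost 702, saving 56.
Extra fixed cost: 112. Net change = 112 − 56 = 56.
(Totals: 950 → 1006.)

No — net change +56 (cost rises by 56).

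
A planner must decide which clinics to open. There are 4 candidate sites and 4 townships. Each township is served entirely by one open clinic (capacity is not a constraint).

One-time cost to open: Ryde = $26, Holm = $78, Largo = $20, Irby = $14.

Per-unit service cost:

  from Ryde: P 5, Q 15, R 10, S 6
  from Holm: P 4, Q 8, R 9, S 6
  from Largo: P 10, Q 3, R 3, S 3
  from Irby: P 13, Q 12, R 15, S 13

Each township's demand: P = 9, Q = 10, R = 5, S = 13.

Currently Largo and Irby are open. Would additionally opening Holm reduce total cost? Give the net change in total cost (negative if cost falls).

No — net change +24 (cost rises by 24).

Current service cost with {Largo, Irby}: 174.
Adding Holm: each township re-picks its cheapest; new service cost 120, saving 54.
Extra fixed cost: 78. Net change = 78 − 54 = 24.
(Totals: 208 → 232.)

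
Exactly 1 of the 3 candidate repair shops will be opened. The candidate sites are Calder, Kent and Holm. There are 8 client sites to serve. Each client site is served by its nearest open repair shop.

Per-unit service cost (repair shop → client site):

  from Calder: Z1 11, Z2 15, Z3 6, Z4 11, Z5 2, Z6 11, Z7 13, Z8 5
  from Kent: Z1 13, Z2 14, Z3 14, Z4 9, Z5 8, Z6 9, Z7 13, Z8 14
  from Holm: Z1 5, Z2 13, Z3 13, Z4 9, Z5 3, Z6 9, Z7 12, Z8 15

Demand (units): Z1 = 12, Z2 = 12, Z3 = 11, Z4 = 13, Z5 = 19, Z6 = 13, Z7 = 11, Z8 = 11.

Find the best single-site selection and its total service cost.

Choose Calder only; total service cost 900.

With exactly 1 open, each client site uses its cheapest among the chosen.
{Calder}: Z1→Calder 11·12=132, Z2→Calder 15·12=180, Z3→Calder 6·11=66, Z4→Calder 11·13=143, Z5→Calder 2·19=38, Z6→Calder 11·13=143, Z7→Calder 13·11=143, Z8→Calder 5·11=55. Service cost 900.
{Holm}: service cost 947
{Kent}: service cost 1161
Among all 3 size-1 choices, {Calder} is lowest.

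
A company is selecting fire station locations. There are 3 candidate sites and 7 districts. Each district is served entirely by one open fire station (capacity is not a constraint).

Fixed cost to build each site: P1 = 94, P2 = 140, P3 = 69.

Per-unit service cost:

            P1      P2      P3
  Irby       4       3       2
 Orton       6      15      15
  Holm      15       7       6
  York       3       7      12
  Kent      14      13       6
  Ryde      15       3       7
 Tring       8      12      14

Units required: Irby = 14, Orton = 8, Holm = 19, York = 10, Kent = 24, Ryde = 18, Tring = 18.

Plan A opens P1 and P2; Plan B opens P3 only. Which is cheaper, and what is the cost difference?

Plan A: {P1, P2}: Irby→P2 3·14=42, Orton→P1 6·8=48, Holm→P2 7·19=133, York→P1 3·10=30, Kent→P2 13·24=312, Ryde→P2 3·18=54, Tring→P1 8·18=144. Service 763; fixed 234; total 997.
Plan B: {P3}: Irby→P3 2·14=28, Orton→P3 15·8=120, Holm→P3 6·19=114, York→P3 12·10=120, Kent→P3 6·24=144, Ryde→P3 7·18=126, Tring→P3 14·18=252. Service 904; fixed 69; total 973.
Difference: |997 − 973| = 24.

Plan B is cheaper by 24.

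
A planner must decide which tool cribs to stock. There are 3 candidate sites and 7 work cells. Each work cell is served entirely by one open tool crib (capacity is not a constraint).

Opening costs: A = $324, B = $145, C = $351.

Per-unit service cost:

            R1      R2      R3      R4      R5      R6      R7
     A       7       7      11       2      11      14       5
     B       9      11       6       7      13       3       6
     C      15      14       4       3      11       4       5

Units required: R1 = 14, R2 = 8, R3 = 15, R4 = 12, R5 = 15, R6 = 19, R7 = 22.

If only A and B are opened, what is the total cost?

Total cost: 1069

Each work cell is assigned to its cheapest site among the open ones.
{A, B}: R1→A 7·14=98, R2→A 7·8=56, R3→B 6·15=90, R4→A 2·12=24, R5→A 11·15=165, R6→B 3·19=57, R7→A 5·22=110. Service 600; fixed 469; total 1069.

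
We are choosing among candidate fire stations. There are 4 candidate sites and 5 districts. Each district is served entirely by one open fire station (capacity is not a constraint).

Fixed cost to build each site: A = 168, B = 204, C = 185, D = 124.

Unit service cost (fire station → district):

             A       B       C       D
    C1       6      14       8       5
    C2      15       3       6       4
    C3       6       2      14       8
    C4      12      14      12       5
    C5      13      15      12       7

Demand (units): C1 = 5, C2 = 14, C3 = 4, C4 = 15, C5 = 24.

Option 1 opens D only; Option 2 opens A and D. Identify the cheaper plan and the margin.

Option 1 is cheaper by 160.

Option 1: {D}: C1→D 5·5=25, C2→D 4·14=56, C3→D 8·4=32, C4→D 5·15=75, C5→D 7·24=168. Service 356; fixed 124; total 480.
Option 2: {A, D}: C1→D 5·5=25, C2→D 4·14=56, C3→A 6·4=24, C4→D 5·15=75, C5→D 7·24=168. Service 348; fixed 292; total 640.
Difference: |480 − 640| = 160.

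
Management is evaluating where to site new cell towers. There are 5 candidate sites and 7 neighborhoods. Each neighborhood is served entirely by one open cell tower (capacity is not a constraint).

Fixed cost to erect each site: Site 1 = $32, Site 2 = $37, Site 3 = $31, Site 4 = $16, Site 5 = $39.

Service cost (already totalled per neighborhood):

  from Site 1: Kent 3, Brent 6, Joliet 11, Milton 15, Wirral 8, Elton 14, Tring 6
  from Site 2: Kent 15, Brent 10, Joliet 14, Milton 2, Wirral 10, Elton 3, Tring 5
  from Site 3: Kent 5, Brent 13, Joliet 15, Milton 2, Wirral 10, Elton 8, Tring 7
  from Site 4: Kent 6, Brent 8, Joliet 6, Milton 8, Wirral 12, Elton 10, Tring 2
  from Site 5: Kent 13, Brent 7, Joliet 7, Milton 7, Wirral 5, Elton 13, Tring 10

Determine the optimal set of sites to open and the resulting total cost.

Open Site 4 only; minimum total cost 68.

For any fixed open set, each neighborhood goes to its cheapest open site; total = fixed + service.
{Site 4}: Kent→Site 4 6, Brent→Site 4 8, Joliet→Site 4 6, Milton→Site 4 8, Wirral→Site 4 12, Elton→Site 4 10, Tring→Site 4 2. Service 52; fixed 16; total 68.
{Site 3, Site 4}: service 41 + fixed 47 = 88
{Site 2, Site 4}: service 37 + fixed 53 = 90
{Site 1, Site 2, Site 3, Site 4, Site 5}: service 27 + fixed 155 = 182
No other subset beats 68.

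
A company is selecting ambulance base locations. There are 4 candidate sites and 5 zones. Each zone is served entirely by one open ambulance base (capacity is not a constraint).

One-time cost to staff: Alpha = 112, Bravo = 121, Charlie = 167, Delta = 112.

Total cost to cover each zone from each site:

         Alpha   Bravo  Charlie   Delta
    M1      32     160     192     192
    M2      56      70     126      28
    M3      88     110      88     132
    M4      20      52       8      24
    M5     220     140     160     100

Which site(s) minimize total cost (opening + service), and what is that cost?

For any fixed open set, each zone goes to its cheapest open site; total = fixed + service.
{Alpha, Delta}: M1→Alpha 32, M2→Delta 28, M3→Alpha 88, M4→Alpha 20, M5→Delta 100. Service 268; fixed 224; total 492.
{Alpha}: service 416 + fixed 112 = 528
{Alpha, Bravo}: M1→Alpha 32, M2→Alpha 56, M3→Alpha 88, M4→Alpha 20, M5→Bravo 140. Service 336; fixed 233; total 569.
{Alpha, Bravo, Charlie, Delta}: service 256 + fixed 512 = 768
(All 15 nonempty subsets were checked; Alpha and Delta is lowest.)

Open Alpha and Delta; minimum total cost 492.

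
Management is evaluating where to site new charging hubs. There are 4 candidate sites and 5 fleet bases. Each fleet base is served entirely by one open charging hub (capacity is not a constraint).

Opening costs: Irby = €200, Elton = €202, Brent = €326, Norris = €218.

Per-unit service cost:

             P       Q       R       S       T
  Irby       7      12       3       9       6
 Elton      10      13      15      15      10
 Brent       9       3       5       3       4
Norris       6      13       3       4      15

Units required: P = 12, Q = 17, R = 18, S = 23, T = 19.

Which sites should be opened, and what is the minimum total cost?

Open Brent only; minimum total cost 720.

For any fixed open set, each fleet base goes to its cheapest open site; total = fixed + service.
{Brent}: P→Brent 9·12=108, Q→Brent 3·17=51, R→Brent 5·18=90, S→Brent 3·23=69, T→Brent 4·19=76. Service 394; fixed 326; total 720.
{Irby, Brent}: service 334 + fixed 526 = 860
{Irby}: P→Irby 7·12=84, Q→Irby 12·17=204, R→Irby 3·18=54, S→Irby 9·23=207, T→Irby 6·19=114. Service 663; fixed 200; total 863.
{Irby, Elton, Brent, Norris}: service 322 + fixed 946 = 1268
No other subset beats 720.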